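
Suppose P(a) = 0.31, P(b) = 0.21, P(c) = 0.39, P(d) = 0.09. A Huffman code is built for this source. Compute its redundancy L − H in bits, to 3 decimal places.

0.071 bits

Entropy H = −Σ p log₂ p ≈ 1.8391 bits.
Huffman merges: 9/100+21/100→3/10; 3/10+31/100→61/100; 39/100+61/100→1. L = 191/100 ≈ 1.9100.
L − H = 1.9100 − 1.8391 = 0.071 bits.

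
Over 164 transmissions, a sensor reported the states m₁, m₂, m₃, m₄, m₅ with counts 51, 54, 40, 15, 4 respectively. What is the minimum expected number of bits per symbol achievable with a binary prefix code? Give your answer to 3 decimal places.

Probabilities are the counts divided by 164.
Repeatedly combine the two least-probable nodes; the expected code length is the sum of the merged weights.
merge 1/41 + 15/164 → 19/164
merge 19/164 + 10/41 → 59/164
merge 51/164 + 27/82 → 105/164
merge 59/164 + 105/164 → 1
L = 19/164 + 59/164 + 105/164 + 1 = 347/164 ≈ 2.116 bits/symbol.

2.116 bits/symbol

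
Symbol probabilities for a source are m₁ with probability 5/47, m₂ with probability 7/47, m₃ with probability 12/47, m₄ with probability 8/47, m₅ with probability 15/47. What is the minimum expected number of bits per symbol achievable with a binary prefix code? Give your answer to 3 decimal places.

2.255 bits/symbol

Repeatedly combine the two least-probable nodes; the expected code length is the sum of the merged weights.
merge 5/47 + 7/47 → 12/47
merge 8/47 + 12/47 → 20/47
merge 12/47 + 15/47 → 27/47
merge 20/47 + 27/47 → 1
L = 12/47 + 20/47 + 27/47 + 1 = 106/47 ≈ 2.255 bits/symbol.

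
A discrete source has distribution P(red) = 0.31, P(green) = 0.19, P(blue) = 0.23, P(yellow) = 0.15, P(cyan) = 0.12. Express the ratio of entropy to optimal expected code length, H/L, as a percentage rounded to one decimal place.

Entropy H = −Σ p log₂ p ≈ 2.2443 bits.
Huffman merges: 3/25+3/20→27/100; 19/100+23/100→21/50; 27/100+31/100→29/50; 21/50+29/50→1. L = 227/100 ≈ 2.2700.
Efficiency = H/L = 2.2443/2.2700 = 98.9%.

98.9%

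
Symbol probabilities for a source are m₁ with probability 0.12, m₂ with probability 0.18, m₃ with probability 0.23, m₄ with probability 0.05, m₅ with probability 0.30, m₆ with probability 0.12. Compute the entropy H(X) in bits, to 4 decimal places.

H = −Σ pᵢ log₂ pᵢ.
−0.12·log₂(0.12) = 0.3671
−0.18·log₂(0.18) = 0.4453
−0.23·log₂(0.23) = 0.4877
−0.05·log₂(0.05) = 0.2161
−0.30·log₂(0.30) = 0.5211
−0.12·log₂(0.12) = 0.3671
Sum ≈ 2.4043 → 2.4043 bits.

2.4043 bits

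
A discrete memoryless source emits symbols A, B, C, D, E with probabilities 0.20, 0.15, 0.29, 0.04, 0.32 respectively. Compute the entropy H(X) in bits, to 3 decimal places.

2.105 bits

H = −Σ pᵢ log₂ pᵢ.
−0.20·log₂(0.20) = 0.4644
−0.15·log₂(0.15) = 0.4105
−0.29·log₂(0.29) = 0.5179
−0.04·log₂(0.04) = 0.1858
−0.32·log₂(0.32) = 0.5260
Sum ≈ 2.1046 → 2.105 bits.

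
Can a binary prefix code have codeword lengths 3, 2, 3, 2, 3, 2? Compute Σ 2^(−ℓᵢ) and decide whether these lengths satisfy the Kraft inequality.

With common denominator 2^3 = 8: Σ 2^(−ℓᵢ) = 1/8 + 2/8 + 1/8 + 2/8 + 1/8 + 2/8 = 9/8 = 1.125.
Kraft's inequality requires Σ ≤ 1; here Σ = 1.125 > 1, so no such prefix code exists.

1.125; no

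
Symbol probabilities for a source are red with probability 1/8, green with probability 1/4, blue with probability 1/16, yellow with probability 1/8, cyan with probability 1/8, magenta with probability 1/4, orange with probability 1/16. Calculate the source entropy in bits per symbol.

2.625 bits

Each probability is a power of 1/2, so log₂(1/p) is an integer.
H = Σ p·log₂(1/p) = 1/8·3 + 1/4·2 + 1/16·4 + 1/8·3 + 1/8·3 + 1/4·2 + 1/16·4 = 2.625 bits.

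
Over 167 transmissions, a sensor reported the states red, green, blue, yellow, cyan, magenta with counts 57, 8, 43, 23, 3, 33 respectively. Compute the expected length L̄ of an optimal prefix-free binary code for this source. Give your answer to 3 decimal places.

2.269 bits/symbol

Probabilities are the counts divided by 167.
Repeatedly combine the two least-probable nodes; the expected code length is the sum of the merged weights.
merge 3/167 + 8/167 → 11/167
merge 11/167 + 23/167 → 34/167
merge 33/167 + 34/167 → 67/167
merge 43/167 + 57/167 → 100/167
merge 67/167 + 100/167 → 1
L = 11/167 + 34/167 + 67/167 + 100/167 + 1 = 379/167 ≈ 2.269 bits/symbol.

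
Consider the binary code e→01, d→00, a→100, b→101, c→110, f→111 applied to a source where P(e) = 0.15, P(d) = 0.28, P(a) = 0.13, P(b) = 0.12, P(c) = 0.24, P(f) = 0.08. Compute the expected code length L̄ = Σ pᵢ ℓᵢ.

L̄ = Σ pᵢ·ℓᵢ = 0.15·2 + 0.28·2 + 0.13·3 + 0.12·3 + 0.24·3 + 0.08·3 = 2.57 bits/symbol.

2.57 bits/symbol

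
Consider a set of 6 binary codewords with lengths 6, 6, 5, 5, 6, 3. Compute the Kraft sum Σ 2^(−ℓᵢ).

0.234375

With common denominator 2^6 = 64: Σ 2^(−ℓᵢ) = 1/64 + 1/64 + 2/64 + 2/64 + 1/64 + 8/64 = 15/64 = 0.234375.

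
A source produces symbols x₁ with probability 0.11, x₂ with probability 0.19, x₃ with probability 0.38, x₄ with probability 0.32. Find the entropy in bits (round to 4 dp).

H = −Σ pᵢ log₂ pᵢ.
−0.11·log₂(0.11) = 0.3503
−0.19·log₂(0.19) = 0.4552
−0.38·log₂(0.38) = 0.5305
−0.32·log₂(0.32) = 0.5260
Sum ≈ 1.8620 → 1.8620 bits.

1.8620 bits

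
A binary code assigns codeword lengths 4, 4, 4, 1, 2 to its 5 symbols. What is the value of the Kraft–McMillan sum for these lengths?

With common denominator 2^4 = 16: Σ 2^(−ℓᵢ) = 1/16 + 1/16 + 1/16 + 8/16 + 4/16 = 15/16 = 0.9375.

0.9375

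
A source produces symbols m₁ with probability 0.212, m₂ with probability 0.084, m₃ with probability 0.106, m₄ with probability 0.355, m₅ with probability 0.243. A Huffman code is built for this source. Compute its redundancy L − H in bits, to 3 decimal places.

Entropy H = −Σ p log₂ p ≈ 2.1442 bits.
Huffman merges: 21/250+53/500→19/100; 19/100+53/250→201/500; 243/1000+71/200→299/500; 201/500+299/500→1. L = 219/100 ≈ 2.1900.
L − H = 2.1900 − 2.1442 = 0.046 bits.

0.046 bits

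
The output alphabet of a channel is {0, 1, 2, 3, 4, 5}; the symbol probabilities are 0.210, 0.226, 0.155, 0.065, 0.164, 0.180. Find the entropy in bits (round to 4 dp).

2.5040 bits

H = −Σ pᵢ log₂ pᵢ.
−0.210·log₂(0.210) = 0.4728
−0.226·log₂(0.226) = 0.4849
−0.155·log₂(0.155) = 0.4169
−0.065·log₂(0.065) = 0.2563
−0.164·log₂(0.164) = 0.4278
−0.180·log₂(0.180) = 0.4453
Sum ≈ 2.5040 → 2.5040 bits.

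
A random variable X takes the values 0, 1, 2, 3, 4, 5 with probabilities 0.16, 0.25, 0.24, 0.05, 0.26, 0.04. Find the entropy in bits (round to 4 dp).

2.3243 bits

H = −Σ pᵢ log₂ pᵢ.
−0.16·log₂(0.16) = 0.4230
−0.25·log₂(0.25) = 0.5000
−0.24·log₂(0.24) = 0.4941
−0.05·log₂(0.05) = 0.2161
−0.26·log₂(0.26) = 0.5053
−0.04·log₂(0.04) = 0.1858
Sum ≈ 2.3243 → 2.3243 bits.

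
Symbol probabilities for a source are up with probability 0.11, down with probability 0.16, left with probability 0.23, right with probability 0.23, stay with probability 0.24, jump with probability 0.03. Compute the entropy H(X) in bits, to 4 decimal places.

2.3945 bits

H = −Σ pᵢ log₂ pᵢ.
−0.11·log₂(0.11) = 0.3503
−0.16·log₂(0.16) = 0.4230
−0.23·log₂(0.23) = 0.4877
−0.23·log₂(0.23) = 0.4877
−0.24·log₂(0.24) = 0.4941
−0.03·log₂(0.03) = 0.1518
Sum ≈ 2.3945 → 2.3945 bits.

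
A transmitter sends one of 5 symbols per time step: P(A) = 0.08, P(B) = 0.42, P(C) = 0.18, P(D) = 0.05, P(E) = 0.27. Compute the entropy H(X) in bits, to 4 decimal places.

1.9886 bits

H = −Σ pᵢ log₂ pᵢ.
−0.08·log₂(0.08) = 0.2915
−0.42·log₂(0.42) = 0.5256
−0.18·log₂(0.18) = 0.4453
−0.05·log₂(0.05) = 0.2161
−0.27·log₂(0.27) = 0.5100
Sum ≈ 1.9886 → 1.9886 bits.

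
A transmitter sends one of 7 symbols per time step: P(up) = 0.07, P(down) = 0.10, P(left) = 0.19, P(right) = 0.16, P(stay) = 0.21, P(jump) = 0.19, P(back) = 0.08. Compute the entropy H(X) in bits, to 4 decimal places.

H = −Σ pᵢ log₂ pᵢ.
−0.07·log₂(0.07) = 0.2686
−0.10·log₂(0.10) = 0.3322
−0.19·log₂(0.19) = 0.4552
−0.16·log₂(0.16) = 0.4230
−0.21·log₂(0.21) = 0.4728
−0.19·log₂(0.19) = 0.4552
−0.08·log₂(0.08) = 0.2915
Sum ≈ 2.6985 → 2.6985 bits.

2.6985 bits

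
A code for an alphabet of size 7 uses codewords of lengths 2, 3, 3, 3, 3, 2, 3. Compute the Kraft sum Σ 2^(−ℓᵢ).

With common denominator 2^3 = 8: Σ 2^(−ℓᵢ) = 2/8 + 1/8 + 1/8 + 1/8 + 1/8 + 2/8 + 1/8 = 9/8 = 1.125.

1.125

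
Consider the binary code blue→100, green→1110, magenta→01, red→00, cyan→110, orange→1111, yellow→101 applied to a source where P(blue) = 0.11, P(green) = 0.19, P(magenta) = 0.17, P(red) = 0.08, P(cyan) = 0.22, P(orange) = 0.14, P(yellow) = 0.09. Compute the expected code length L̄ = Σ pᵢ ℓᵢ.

L̄ = Σ pᵢ·ℓᵢ = 0.11·3 + 0.19·4 + 0.17·2 + 0.08·2 + 0.22·3 + 0.14·4 + 0.09·3 = 3.08 bits/symbol.

3.08 bits/symbol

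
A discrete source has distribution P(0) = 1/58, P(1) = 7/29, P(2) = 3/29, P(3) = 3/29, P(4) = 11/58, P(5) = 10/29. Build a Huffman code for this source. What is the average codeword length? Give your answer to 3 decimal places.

2.345 bits/symbol

Repeatedly combine the two least-probable nodes; the expected code length is the sum of the merged weights.
merge 1/58 + 3/29 → 7/58
merge 3/29 + 7/58 → 13/58
merge 11/58 + 13/58 → 12/29
merge 7/29 + 10/29 → 17/29
merge 12/29 + 17/29 → 1
L = 7/58 + 13/58 + 12/29 + 17/29 + 1 = 68/29 ≈ 2.345 bits/symbol.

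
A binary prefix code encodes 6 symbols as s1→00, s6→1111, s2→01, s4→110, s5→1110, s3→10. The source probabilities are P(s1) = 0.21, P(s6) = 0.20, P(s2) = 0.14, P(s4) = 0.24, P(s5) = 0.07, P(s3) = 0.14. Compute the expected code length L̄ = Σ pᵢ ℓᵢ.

2.78 bits/symbol

L̄ = Σ pᵢ·ℓᵢ = 0.21·2 + 0.20·4 + 0.14·2 + 0.24·3 + 0.07·4 + 0.14·2 = 2.78 bits/symbol.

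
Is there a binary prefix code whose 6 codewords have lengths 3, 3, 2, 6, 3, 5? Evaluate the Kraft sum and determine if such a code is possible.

0.671875; yes

With common denominator 2^6 = 64: Σ 2^(−ℓᵢ) = 8/64 + 8/64 + 16/64 + 1/64 + 8/64 + 2/64 = 43/64 = 0.671875.
Kraft's inequality requires Σ ≤ 1; here Σ = 0.671875 ≤ 1, so such a prefix code exists.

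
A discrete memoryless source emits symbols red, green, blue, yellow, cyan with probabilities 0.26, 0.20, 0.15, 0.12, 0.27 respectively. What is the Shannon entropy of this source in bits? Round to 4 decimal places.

2.2573 bits

H = −Σ pᵢ log₂ pᵢ.
−0.26·log₂(0.26) = 0.5053
−0.20·log₂(0.20) = 0.4644
−0.15·log₂(0.15) = 0.4105
−0.12·log₂(0.12) = 0.3671
−0.27·log₂(0.27) = 0.5100
Sum ≈ 2.2573 → 2.2573 bits.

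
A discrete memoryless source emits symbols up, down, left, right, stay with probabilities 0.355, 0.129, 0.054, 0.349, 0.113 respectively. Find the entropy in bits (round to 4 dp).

H = −Σ pᵢ log₂ pᵢ.
−0.355·log₂(0.355) = 0.5304
−0.129·log₂(0.129) = 0.3811
−0.054·log₂(0.054) = 0.2274
−0.349·log₂(0.349) = 0.5300
−0.113·log₂(0.113) = 0.3555
Sum ≈ 2.0244 → 2.0244 bits.

2.0244 bits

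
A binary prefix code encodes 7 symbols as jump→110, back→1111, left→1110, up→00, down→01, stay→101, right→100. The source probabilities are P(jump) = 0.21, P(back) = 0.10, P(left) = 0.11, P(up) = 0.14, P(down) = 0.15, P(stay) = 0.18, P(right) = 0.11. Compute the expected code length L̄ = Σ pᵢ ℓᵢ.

L̄ = Σ pᵢ·ℓᵢ = 0.21·3 + 0.10·4 + 0.11·4 + 0.14·2 + 0.15·2 + 0.18·3 + 0.11·3 = 2.92 bits/symbol.

2.92 bits/symbol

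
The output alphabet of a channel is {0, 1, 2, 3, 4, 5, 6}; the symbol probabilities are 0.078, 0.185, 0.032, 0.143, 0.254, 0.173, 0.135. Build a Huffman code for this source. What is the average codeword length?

Repeatedly combine the two least-probable nodes; the expected code length is the sum of the merged weights.
merge 4/125 + 39/500 → 11/100
merge 11/100 + 27/200 → 49/200
merge 143/1000 + 173/1000 → 79/250
merge 37/200 + 49/200 → 43/100
merge 127/500 + 79/250 → 57/100
merge 43/100 + 57/100 → 1
L = 11/100 + 49/200 + 79/250 + 43/100 + 57/100 + 1 = 2671/1000 = 2.671 bits/symbol.

2.671 bits/symbol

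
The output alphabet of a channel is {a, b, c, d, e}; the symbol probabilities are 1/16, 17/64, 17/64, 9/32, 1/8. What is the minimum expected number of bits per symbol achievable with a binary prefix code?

Repeatedly combine the two least-probable nodes; the expected code length is the sum of the merged weights.
merge 1/16 + 1/8 → 3/16
merge 3/16 + 17/64 → 29/64
merge 17/64 + 9/32 → 35/64
merge 29/64 + 35/64 → 1
L = 3/16 + 29/64 + 35/64 + 1 = 35/16 = 2.1875 bits/symbol.

2.1875 bits/symbol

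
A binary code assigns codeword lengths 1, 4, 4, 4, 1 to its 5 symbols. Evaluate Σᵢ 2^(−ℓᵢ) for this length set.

With common denominator 2^4 = 16: Σ 2^(−ℓᵢ) = 8/16 + 1/16 + 1/16 + 1/16 + 8/16 = 19/16 = 1.1875.

1.1875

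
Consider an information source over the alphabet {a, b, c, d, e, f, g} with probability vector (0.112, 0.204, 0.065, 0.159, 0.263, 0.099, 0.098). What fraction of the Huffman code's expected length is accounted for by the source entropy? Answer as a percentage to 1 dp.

Entropy H = −Σ p log₂ p ≈ 2.6652 bits.
Huffman merges: 13/200+49/500→163/1000; 99/1000+14/125→211/1000; 159/1000+163/1000→161/500; 51/250+211/1000→83/200; 263/1000+161/500→117/200; 83/200+117/200→1. L = 337/125 ≈ 2.6960.
Efficiency = H/L = 2.6652/2.6960 = 98.9%.

98.9%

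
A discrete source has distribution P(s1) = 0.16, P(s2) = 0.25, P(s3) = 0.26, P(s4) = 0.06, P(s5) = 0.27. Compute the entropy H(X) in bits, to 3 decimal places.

H = −Σ pᵢ log₂ pᵢ.
−0.16·log₂(0.16) = 0.4230
−0.25·log₂(0.25) = 0.5000
−0.26·log₂(0.26) = 0.5053
−0.06·log₂(0.06) = 0.2435
−0.27·log₂(0.27) = 0.5100
Sum ≈ 2.1819 → 2.182 bits.

2.182 bits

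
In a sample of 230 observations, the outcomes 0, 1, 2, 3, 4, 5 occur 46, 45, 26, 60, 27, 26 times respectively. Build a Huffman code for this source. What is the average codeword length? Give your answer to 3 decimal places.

2.539 bits/symbol

Probabilities are the counts divided by 230.
Repeatedly combine the two least-probable nodes; the expected code length is the sum of the merged weights.
merge 13/115 + 13/115 → 26/115
merge 27/230 + 9/46 → 36/115
merge 1/5 + 26/115 → 49/115
merge 6/23 + 36/115 → 66/115
merge 49/115 + 66/115 → 1
L = 26/115 + 36/115 + 49/115 + 66/115 + 1 = 292/115 ≈ 2.539 bits/symbol.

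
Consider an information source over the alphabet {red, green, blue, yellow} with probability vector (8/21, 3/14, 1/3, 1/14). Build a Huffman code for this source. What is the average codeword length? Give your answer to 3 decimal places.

1.905 bits/symbol

Repeatedly combine the two least-probable nodes; the expected code length is the sum of the merged weights.
merge 1/14 + 3/14 → 2/7
merge 2/7 + 1/3 → 13/21
merge 8/21 + 13/21 → 1
L = 2/7 + 13/21 + 1 = 40/21 ≈ 1.905 bits/symbol.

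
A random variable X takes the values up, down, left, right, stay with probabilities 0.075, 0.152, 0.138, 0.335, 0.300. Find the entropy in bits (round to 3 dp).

2.137 bits

H = −Σ pᵢ log₂ pᵢ.
−0.075·log₂(0.075) = 0.2803
−0.152·log₂(0.152) = 0.4131
−0.138·log₂(0.138) = 0.3943
−0.335·log₂(0.335) = 0.5286
−0.300·log₂(0.300) = 0.5211
Sum ≈ 2.1373 → 2.137 bits.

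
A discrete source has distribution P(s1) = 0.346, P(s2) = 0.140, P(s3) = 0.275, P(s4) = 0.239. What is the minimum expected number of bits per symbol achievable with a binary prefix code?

Repeatedly combine the two least-probable nodes; the expected code length is the sum of the merged weights.
merge 7/50 + 239/1000 → 379/1000
merge 11/40 + 173/500 → 621/1000
merge 379/1000 + 621/1000 → 1
L = 379/1000 + 621/1000 + 1 = 2 bits/symbol.

2 bits/symbol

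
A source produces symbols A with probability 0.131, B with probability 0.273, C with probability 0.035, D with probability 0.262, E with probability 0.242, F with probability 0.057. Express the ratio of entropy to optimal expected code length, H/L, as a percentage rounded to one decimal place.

Entropy H = −Σ p log₂ p ≈ 2.3020 bits.
Huffman merges: 7/200+57/1000→23/250; 23/250+131/1000→223/1000; 223/1000+121/500→93/200; 131/500+273/1000→107/200; 93/200+107/200→1. L = 463/200 ≈ 2.3150.
Efficiency = H/L = 2.3020/2.3150 = 99.4%.

99.4%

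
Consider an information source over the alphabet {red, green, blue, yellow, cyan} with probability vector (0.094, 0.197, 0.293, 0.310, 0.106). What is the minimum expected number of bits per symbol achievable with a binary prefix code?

Repeatedly combine the two least-probable nodes; the expected code length is the sum of the merged weights.
merge 47/500 + 53/500 → 1/5
merge 197/1000 + 1/5 → 397/1000
merge 293/1000 + 31/100 → 603/1000
merge 397/1000 + 603/1000 → 1
L = 1/5 + 397/1000 + 603/1000 + 1 = 11/5 = 2.2 bits/symbol.

2.2 bits/symbol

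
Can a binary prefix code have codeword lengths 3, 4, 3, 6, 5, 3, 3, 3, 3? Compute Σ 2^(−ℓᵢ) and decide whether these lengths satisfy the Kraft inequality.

0.859375; yes

With common denominator 2^6 = 64: Σ 2^(−ℓᵢ) = 8/64 + 4/64 + 8/64 + 1/64 + 2/64 + 8/64 + 8/64 + 8/64 + 8/64 = 55/64 = 0.859375.
Kraft's inequality requires Σ ≤ 1; here Σ = 0.859375 ≤ 1, so such a prefix code exists.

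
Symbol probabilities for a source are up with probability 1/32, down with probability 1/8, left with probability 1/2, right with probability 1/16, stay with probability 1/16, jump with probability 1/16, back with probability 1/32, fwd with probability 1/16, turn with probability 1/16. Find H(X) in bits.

Each probability is a power of 1/2, so log₂(1/p) is an integer.
H = Σ p·log₂(1/p) = 1/32·5 + 1/8·3 + 1/2·1 + 1/16·4 + 1/16·4 + 1/16·4 + 1/32·5 + 1/16·4 + 1/16·4 = 2.4375 bits.

2.4375 bits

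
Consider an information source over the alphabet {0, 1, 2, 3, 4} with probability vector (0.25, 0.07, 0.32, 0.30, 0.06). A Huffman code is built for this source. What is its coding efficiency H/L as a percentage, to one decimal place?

96.7%

Entropy H = −Σ p log₂ p ≈ 2.0592 bits.
Huffman merges: 3/50+7/100→13/100; 13/100+1/4→19/50; 3/10+8/25→31/50; 19/50+31/50→1. L = 213/100 ≈ 2.1300.
Efficiency = H/L = 2.0592/2.1300 = 96.7%.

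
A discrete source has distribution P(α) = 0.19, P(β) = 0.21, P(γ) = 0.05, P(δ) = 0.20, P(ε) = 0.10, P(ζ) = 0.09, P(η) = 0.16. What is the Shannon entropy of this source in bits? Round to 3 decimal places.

2.676 bits

H = −Σ pᵢ log₂ pᵢ.
−0.19·log₂(0.19) = 0.4552
−0.21·log₂(0.21) = 0.4728
−0.05·log₂(0.05) = 0.2161
−0.20·log₂(0.20) = 0.4644
−0.10·log₂(0.10) = 0.3322
−0.09·log₂(0.09) = 0.3127
−0.16·log₂(0.16) = 0.4230
Sum ≈ 2.6764 → 2.676 bits.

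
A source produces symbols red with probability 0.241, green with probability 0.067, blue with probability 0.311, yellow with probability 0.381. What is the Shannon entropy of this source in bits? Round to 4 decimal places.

1.8105 bits

H = −Σ pᵢ log₂ pᵢ.
−0.241·log₂(0.241) = 0.4947
−0.067·log₂(0.067) = 0.2613
−0.311·log₂(0.311) = 0.5240
−0.381·log₂(0.381) = 0.5304
Sum ≈ 1.8105 → 1.8105 bits.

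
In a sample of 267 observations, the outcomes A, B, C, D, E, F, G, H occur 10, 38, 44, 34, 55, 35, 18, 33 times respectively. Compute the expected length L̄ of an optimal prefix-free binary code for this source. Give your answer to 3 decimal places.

2.899 bits/symbol

Probabilities are the counts divided by 267.
Repeatedly combine the two least-probable nodes; the expected code length is the sum of the merged weights.
merge 10/267 + 6/89 → 28/267
merge 28/267 + 11/89 → 61/267
merge 34/267 + 35/267 → 23/89
merge 38/267 + 44/267 → 82/267
merge 55/267 + 61/267 → 116/267
merge 23/89 + 82/267 → 151/267
merge 116/267 + 151/267 → 1
L = 28/267 + 61/267 + 23/89 + 82/267 + 116/267 + 151/267 + 1 = 258/89 ≈ 2.899 bits/symbol.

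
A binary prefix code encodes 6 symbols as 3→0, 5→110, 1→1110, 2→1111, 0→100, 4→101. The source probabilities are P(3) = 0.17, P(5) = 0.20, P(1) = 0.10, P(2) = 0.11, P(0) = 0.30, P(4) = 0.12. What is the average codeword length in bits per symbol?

L̄ = Σ pᵢ·ℓᵢ = 0.17·1 + 0.20·3 + 0.10·4 + 0.11·4 + 0.30·3 + 0.12·3 = 2.87 bits/symbol.

2.87 bits/symbol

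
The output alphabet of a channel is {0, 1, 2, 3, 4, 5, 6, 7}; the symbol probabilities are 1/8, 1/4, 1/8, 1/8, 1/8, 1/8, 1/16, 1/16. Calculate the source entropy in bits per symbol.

2.875 bits

Each probability is a power of 1/2, so log₂(1/p) is an integer.
H = Σ p·log₂(1/p) = 1/8·3 + 1/4·2 + 1/8·3 + 1/8·3 + 1/8·3 + 1/8·3 + 1/16·4 + 1/16·4 = 2.875 bits.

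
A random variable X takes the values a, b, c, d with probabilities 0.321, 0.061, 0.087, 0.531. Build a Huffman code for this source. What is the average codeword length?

1.617 bits/symbol

Repeatedly combine the two least-probable nodes; the expected code length is the sum of the merged weights.
merge 61/1000 + 87/1000 → 37/250
merge 37/250 + 321/1000 → 469/1000
merge 469/1000 + 531/1000 → 1
L = 37/250 + 469/1000 + 1 = 1617/1000 = 1.617 bits/symbol.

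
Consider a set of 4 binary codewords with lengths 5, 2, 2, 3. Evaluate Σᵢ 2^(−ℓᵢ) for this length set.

With common denominator 2^5 = 32: Σ 2^(−ℓᵢ) = 1/32 + 8/32 + 8/32 + 4/32 = 21/32 = 0.65625.

0.65625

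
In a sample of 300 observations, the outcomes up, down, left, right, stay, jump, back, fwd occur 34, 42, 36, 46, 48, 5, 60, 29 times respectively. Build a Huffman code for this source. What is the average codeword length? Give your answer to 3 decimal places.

2.913 bits/symbol

Probabilities are the counts divided by 300.
Repeatedly combine the two least-probable nodes; the expected code length is the sum of the merged weights.
merge 1/60 + 29/300 → 17/150
merge 17/150 + 17/150 → 17/75
merge 3/25 + 7/50 → 13/50
merge 23/150 + 4/25 → 47/150
merge 1/5 + 17/75 → 32/75
merge 13/50 + 47/150 → 43/75
merge 32/75 + 43/75 → 1
L = 17/150 + 17/75 + 13/50 + 47/150 + 32/75 + 43/75 + 1 = 437/150 ≈ 2.913 bits/symbol.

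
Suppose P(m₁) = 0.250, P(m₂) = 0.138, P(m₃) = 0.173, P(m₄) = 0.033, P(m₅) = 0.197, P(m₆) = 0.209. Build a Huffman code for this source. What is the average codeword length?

2.515 bits/symbol

Repeatedly combine the two least-probable nodes; the expected code length is the sum of the merged weights.
merge 33/1000 + 69/500 → 171/1000
merge 171/1000 + 173/1000 → 43/125
merge 197/1000 + 209/1000 → 203/500
merge 1/4 + 43/125 → 297/500
merge 203/500 + 297/500 → 1
L = 171/1000 + 43/125 + 203/500 + 297/500 + 1 = 503/200 = 2.515 bits/symbol.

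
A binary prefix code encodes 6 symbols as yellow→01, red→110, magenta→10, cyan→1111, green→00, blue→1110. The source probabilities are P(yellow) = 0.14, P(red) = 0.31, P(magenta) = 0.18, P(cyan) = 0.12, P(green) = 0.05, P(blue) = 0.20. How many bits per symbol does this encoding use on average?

2.95 bits/symbol

L̄ = Σ pᵢ·ℓᵢ = 0.14·2 + 0.31·3 + 0.18·2 + 0.12·4 + 0.05·2 + 0.20·4 = 2.95 bits/symbol.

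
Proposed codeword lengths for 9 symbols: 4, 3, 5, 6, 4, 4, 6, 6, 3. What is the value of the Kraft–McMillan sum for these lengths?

0.515625

With common denominator 2^6 = 64: Σ 2^(−ℓᵢ) = 4/64 + 8/64 + 2/64 + 1/64 + 4/64 + 4/64 + 1/64 + 1/64 + 8/64 = 33/64 = 0.515625.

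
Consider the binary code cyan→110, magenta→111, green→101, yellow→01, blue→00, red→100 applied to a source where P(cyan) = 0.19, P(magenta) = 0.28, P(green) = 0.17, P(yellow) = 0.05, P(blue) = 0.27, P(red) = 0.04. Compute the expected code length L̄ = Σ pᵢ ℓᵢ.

L̄ = Σ pᵢ·ℓᵢ = 0.19·3 + 0.28·3 + 0.17·3 + 0.05·2 + 0.27·2 + 0.04·3 = 2.68 bits/symbol.

2.68 bits/symbol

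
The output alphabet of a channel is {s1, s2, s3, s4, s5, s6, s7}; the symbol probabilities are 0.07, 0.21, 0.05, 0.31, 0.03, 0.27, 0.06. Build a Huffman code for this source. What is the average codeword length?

Repeatedly combine the two least-probable nodes; the expected code length is the sum of the merged weights.
merge 3/100 + 1/20 → 2/25
merge 3/50 + 7/100 → 13/100
merge 2/25 + 13/100 → 21/100
merge 21/100 + 21/100 → 21/50
merge 27/100 + 31/100 → 29/50
merge 21/50 + 29/50 → 1
L = 2/25 + 13/100 + 21/100 + 21/50 + 29/50 + 1 = 121/50 = 2.42 bits/symbol.

2.42 bits/symbol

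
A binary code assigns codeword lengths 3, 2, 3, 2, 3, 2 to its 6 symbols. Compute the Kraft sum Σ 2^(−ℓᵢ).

1.125

With common denominator 2^3 = 8: Σ 2^(−ℓᵢ) = 1/8 + 2/8 + 1/8 + 2/8 + 1/8 + 2/8 = 9/8 = 1.125.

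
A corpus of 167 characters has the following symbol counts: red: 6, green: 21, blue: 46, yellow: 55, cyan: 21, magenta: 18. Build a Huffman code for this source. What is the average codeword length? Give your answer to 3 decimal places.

2.395 bits/symbol

Probabilities are the counts divided by 167.
Repeatedly combine the two least-probable nodes; the expected code length is the sum of the merged weights.
merge 6/167 + 18/167 → 24/167
merge 21/167 + 21/167 → 42/167
merge 24/167 + 42/167 → 66/167
merge 46/167 + 55/167 → 101/167
merge 66/167 + 101/167 → 1
L = 24/167 + 42/167 + 66/167 + 101/167 + 1 = 400/167 ≈ 2.395 bits/symbol.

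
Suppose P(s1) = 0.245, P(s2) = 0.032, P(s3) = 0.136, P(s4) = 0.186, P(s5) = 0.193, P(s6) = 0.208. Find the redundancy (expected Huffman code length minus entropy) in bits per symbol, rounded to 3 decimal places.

Entropy H = −Σ p log₂ p ≈ 2.4281 bits.
Huffman merges: 4/125+17/125→21/125; 21/125+93/500→177/500; 193/1000+26/125→401/1000; 49/200+177/500→599/1000; 401/1000+599/1000→1. L = 1261/500 ≈ 2.5220.
L − H = 2.5220 − 2.4281 = 0.094 bits.

0.094 bits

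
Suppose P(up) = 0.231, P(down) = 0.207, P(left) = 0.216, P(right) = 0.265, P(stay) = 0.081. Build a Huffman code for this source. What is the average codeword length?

2.288 bits/symbol

Repeatedly combine the two least-probable nodes; the expected code length is the sum of the merged weights.
merge 81/1000 + 207/1000 → 36/125
merge 27/125 + 231/1000 → 447/1000
merge 53/200 + 36/125 → 553/1000
merge 447/1000 + 553/1000 → 1
L = 36/125 + 447/1000 + 553/1000 + 1 = 286/125 = 2.288 bits/symbol.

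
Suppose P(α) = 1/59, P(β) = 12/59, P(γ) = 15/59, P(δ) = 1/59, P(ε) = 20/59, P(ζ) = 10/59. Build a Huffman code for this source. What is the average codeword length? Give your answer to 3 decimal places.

Repeatedly combine the two least-probable nodes; the expected code length is the sum of the merged weights.
merge 1/59 + 1/59 → 2/59
merge 2/59 + 10/59 → 12/59
merge 12/59 + 12/59 → 24/59
merge 15/59 + 20/59 → 35/59
merge 24/59 + 35/59 → 1
L = 2/59 + 12/59 + 24/59 + 35/59 + 1 = 132/59 ≈ 2.237 bits/symbol.

2.237 bits/symbol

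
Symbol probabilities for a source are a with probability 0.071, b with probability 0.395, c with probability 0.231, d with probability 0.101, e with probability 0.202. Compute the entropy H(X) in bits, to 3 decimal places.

H = −Σ pᵢ log₂ pᵢ.
−0.071·log₂(0.071) = 0.2709
−0.395·log₂(0.395) = 0.5293
−0.231·log₂(0.231) = 0.4883
−0.101·log₂(0.101) = 0.3341
−0.202·log₂(0.202) = 0.4661
Sum ≈ 2.0888 → 2.089 bits.

2.089 bits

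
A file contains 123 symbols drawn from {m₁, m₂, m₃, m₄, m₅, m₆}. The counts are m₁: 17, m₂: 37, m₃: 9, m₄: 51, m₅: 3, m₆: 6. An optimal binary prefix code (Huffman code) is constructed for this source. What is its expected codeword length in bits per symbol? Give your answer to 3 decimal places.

2.089 bits/symbol

Probabilities are the counts divided by 123.
Repeatedly combine the two least-probable nodes; the expected code length is the sum of the merged weights.
merge 1/41 + 2/41 → 3/41
merge 3/41 + 3/41 → 6/41
merge 17/123 + 6/41 → 35/123
merge 35/123 + 37/123 → 24/41
merge 17/41 + 24/41 → 1
L = 3/41 + 6/41 + 35/123 + 24/41 + 1 = 257/123 ≈ 2.089 bits/symbol.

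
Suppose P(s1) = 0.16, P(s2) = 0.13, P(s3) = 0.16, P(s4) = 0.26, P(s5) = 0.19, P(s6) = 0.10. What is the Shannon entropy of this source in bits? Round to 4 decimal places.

2.5214 bits

H = −Σ pᵢ log₂ pᵢ.
−0.16·log₂(0.16) = 0.4230
−0.13·log₂(0.13) = 0.3826
−0.16·log₂(0.16) = 0.4230
−0.26·log₂(0.26) = 0.5053
−0.19·log₂(0.19) = 0.4552
−0.10·log₂(0.10) = 0.3322
Sum ≈ 2.5214 → 2.5214 bits.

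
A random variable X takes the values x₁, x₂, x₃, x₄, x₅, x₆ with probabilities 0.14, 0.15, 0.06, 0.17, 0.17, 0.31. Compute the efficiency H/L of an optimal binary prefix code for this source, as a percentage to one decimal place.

97.0%

Entropy H = −Σ p log₂ p ≈ 2.4442 bits.
Huffman merges: 3/50+7/50→1/5; 3/20+17/100→8/25; 17/100+1/5→37/100; 31/100+8/25→63/100; 37/100+63/100→1. L = 63/25 ≈ 2.5200.
Efficiency = H/L = 2.4442/2.5200 = 97.0%.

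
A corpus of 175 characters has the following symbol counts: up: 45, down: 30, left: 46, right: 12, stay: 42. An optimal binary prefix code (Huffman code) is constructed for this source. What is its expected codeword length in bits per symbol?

2.24 bits/symbol

Probabilities are the counts divided by 175.
Repeatedly combine the two least-probable nodes; the expected code length is the sum of the merged weights.
merge 12/175 + 6/35 → 6/25
merge 6/25 + 6/25 → 12/25
merge 9/35 + 46/175 → 13/25
merge 12/25 + 13/25 → 1
L = 6/25 + 12/25 + 13/25 + 1 = 56/25 = 2.24 bits/symbol.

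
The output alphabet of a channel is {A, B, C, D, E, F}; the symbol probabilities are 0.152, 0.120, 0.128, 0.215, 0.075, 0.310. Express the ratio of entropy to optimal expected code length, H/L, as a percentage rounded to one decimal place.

Entropy H = −Σ p log₂ p ≈ 2.4407 bits.
Huffman merges: 3/40+3/25→39/200; 16/125+19/125→7/25; 39/200+43/200→41/100; 7/25+31/100→59/100; 41/100+59/100→1. L = 99/40 ≈ 2.4750.
Efficiency = H/L = 2.4407/2.4750 = 98.6%.

98.6%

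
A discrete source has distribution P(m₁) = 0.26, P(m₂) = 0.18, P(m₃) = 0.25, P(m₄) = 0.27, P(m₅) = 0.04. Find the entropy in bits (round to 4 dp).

2.1464 bits

H = −Σ pᵢ log₂ pᵢ.
−0.26·log₂(0.26) = 0.5053
−0.18·log₂(0.18) = 0.4453
−0.25·log₂(0.25) = 0.5000
−0.27·log₂(0.27) = 0.5100
−0.04·log₂(0.04) = 0.1858
Sum ≈ 2.1464 → 2.1464 bits.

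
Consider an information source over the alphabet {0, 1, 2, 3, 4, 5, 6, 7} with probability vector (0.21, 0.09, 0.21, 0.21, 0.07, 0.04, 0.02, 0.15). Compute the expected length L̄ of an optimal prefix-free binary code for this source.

2.77 bits/symbol

Repeatedly combine the two least-probable nodes; the expected code length is the sum of the merged weights.
merge 1/50 + 1/25 → 3/50
merge 3/50 + 7/100 → 13/100
merge 9/100 + 13/100 → 11/50
merge 3/20 + 21/100 → 9/25
merge 21/100 + 21/100 → 21/50
merge 11/50 + 9/25 → 29/50
merge 21/50 + 29/50 → 1
L = 3/50 + 13/100 + 11/50 + 9/25 + 21/50 + 29/50 + 1 = 277/100 = 2.77 bits/symbol.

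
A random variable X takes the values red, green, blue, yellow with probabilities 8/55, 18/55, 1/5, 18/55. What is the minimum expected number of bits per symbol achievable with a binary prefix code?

Repeatedly combine the two least-probable nodes; the expected code length is the sum of the merged weights.
merge 8/55 + 1/5 → 19/55
merge 18/55 + 18/55 → 36/55
merge 19/55 + 36/55 → 1
L = 19/55 + 36/55 + 1 = 2 bits/symbol.

2 bits/symbol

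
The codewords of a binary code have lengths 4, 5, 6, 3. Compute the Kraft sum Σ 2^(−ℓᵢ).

0.234375

With common denominator 2^6 = 64: Σ 2^(−ℓᵢ) = 4/64 + 2/64 + 1/64 + 8/64 = 15/64 = 0.234375.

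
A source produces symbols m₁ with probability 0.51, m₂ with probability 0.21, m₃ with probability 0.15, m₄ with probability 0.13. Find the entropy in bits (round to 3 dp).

1.761 bits

H = −Σ pᵢ log₂ pᵢ.
−0.51·log₂(0.51) = 0.4954
−0.21·log₂(0.21) = 0.4728
−0.15·log₂(0.15) = 0.4105
−0.13·log₂(0.13) = 0.3826
Sum ≈ 1.7614 → 1.761 bits.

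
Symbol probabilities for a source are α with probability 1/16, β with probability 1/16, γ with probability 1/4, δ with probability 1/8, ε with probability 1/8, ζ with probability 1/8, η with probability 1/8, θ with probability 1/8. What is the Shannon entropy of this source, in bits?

Each probability is a power of 1/2, so log₂(1/p) is an integer.
H = Σ p·log₂(1/p) = 1/16·4 + 1/16·4 + 1/4·2 + 1/8·3 + 1/8·3 + 1/8·3 + 1/8·3 + 1/8·3 = 2.875 bits.

2.875 bits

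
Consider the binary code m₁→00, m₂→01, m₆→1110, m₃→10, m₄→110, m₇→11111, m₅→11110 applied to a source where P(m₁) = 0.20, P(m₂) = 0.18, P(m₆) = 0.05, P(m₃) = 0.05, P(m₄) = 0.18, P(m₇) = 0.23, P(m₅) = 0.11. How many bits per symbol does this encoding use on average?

L̄ = Σ pᵢ·ℓᵢ = 0.20·2 + 0.18·2 + 0.05·4 + 0.05·2 + 0.18·3 + 0.23·5 + 0.11·5 = 3.3 bits/symbol.

3.3 bits/symbol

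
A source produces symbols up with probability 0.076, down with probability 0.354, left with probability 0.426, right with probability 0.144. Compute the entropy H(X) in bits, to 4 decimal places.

H = −Σ pᵢ log₂ pᵢ.
−0.076·log₂(0.076) = 0.2826
−0.354·log₂(0.354) = 0.5304
−0.426·log₂(0.426) = 0.5244
−0.144·log₂(0.144) = 0.4026
Sum ≈ 1.7400 → 1.7400 bits.

1.7400 bits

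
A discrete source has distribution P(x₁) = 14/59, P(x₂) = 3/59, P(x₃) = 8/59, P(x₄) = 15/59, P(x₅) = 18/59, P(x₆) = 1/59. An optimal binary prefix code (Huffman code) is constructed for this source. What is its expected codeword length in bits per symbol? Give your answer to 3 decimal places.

2.271 bits/symbol

Repeatedly combine the two least-probable nodes; the expected code length is the sum of the merged weights.
merge 1/59 + 3/59 → 4/59
merge 4/59 + 8/59 → 12/59
merge 12/59 + 14/59 → 26/59
merge 15/59 + 18/59 → 33/59
merge 26/59 + 33/59 → 1
L = 4/59 + 12/59 + 26/59 + 33/59 + 1 = 134/59 ≈ 2.271 bits/symbol.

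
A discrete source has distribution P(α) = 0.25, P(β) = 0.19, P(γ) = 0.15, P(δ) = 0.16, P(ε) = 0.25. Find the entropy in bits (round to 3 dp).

H = −Σ pᵢ log₂ pᵢ.
−0.25·log₂(0.25) = 0.5000
−0.19·log₂(0.19) = 0.4552
−0.15·log₂(0.15) = 0.4105
−0.16·log₂(0.16) = 0.4230
−0.25·log₂(0.25) = 0.5000
Sum ≈ 2.2888 → 2.289 bits.

2.289 bits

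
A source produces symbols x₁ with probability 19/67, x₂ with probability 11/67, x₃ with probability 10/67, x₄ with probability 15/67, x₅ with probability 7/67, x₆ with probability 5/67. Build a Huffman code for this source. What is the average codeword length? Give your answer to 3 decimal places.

2.493 bits/symbol

Repeatedly combine the two least-probable nodes; the expected code length is the sum of the merged weights.
merge 5/67 + 7/67 → 12/67
merge 10/67 + 11/67 → 21/67
merge 12/67 + 15/67 → 27/67
merge 19/67 + 21/67 → 40/67
merge 27/67 + 40/67 → 1
L = 12/67 + 21/67 + 27/67 + 40/67 + 1 = 167/67 ≈ 2.493 bits/symbol.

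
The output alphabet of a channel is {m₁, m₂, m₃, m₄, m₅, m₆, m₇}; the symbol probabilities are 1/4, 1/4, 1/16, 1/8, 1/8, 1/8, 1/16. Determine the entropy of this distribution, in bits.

Each probability is a power of 1/2, so log₂(1/p) is an integer.
H = Σ p·log₂(1/p) = 1/4·2 + 1/4·2 + 1/16·4 + 1/8·3 + 1/8·3 + 1/8·3 + 1/16·4 = 2.625 bits.

2.625 bits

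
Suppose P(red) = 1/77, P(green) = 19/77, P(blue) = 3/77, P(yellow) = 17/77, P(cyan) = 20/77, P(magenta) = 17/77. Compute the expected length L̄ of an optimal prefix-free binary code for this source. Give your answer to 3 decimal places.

Repeatedly combine the two least-probable nodes; the expected code length is the sum of the merged weights.
merge 1/77 + 3/77 → 4/77
merge 4/77 + 17/77 → 3/11
merge 17/77 + 19/77 → 36/77
merge 20/77 + 3/11 → 41/77
merge 36/77 + 41/77 → 1
L = 4/77 + 3/11 + 36/77 + 41/77 + 1 = 179/77 ≈ 2.325 bits/symbol.

2.325 bits/symbol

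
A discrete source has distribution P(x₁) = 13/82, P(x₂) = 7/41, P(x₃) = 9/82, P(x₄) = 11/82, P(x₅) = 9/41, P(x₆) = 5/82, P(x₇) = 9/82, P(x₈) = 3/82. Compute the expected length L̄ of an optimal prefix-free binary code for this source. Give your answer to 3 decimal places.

Repeatedly combine the two least-probable nodes; the expected code length is the sum of the merged weights.
merge 3/82 + 5/82 → 4/41
merge 4/41 + 9/82 → 17/82
merge 9/82 + 11/82 → 10/41
merge 13/82 + 7/41 → 27/82
merge 17/82 + 9/41 → 35/82
merge 10/41 + 27/82 → 47/82
merge 35/82 + 47/82 → 1
L = 4/41 + 17/82 + 10/41 + 27/82 + 35/82 + 47/82 + 1 = 118/41 ≈ 2.878 bits/symbol.

2.878 bits/symbol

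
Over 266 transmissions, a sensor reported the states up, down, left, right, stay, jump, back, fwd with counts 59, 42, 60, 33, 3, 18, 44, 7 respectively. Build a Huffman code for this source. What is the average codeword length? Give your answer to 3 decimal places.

Probabilities are the counts divided by 266.
Repeatedly combine the two least-probable nodes; the expected code length is the sum of the merged weights.
merge 3/266 + 1/38 → 5/133
merge 5/133 + 9/133 → 2/19
merge 2/19 + 33/266 → 61/266
merge 3/19 + 22/133 → 43/133
merge 59/266 + 30/133 → 17/38
merge 61/266 + 43/133 → 21/38
merge 17/38 + 21/38 → 1
L = 5/133 + 2/19 + 61/266 + 43/133 + 17/38 + 21/38 + 1 = 717/266 ≈ 2.695 bits/symbol.

2.695 bits/symbol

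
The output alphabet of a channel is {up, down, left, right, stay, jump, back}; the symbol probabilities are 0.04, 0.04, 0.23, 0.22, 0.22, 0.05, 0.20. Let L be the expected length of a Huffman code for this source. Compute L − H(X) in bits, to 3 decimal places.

Entropy H = −Σ p log₂ p ≈ 2.5008 bits.
Huffman merges: 1/25+1/25→2/25; 1/20+2/25→13/100; 13/100+1/5→33/100; 11/50+11/50→11/25; 23/100+33/100→14/25; 11/25+14/25→1. L = 127/50 ≈ 2.5400.
L − H = 2.5400 − 2.5008 = 0.039 bits.

0.039 bits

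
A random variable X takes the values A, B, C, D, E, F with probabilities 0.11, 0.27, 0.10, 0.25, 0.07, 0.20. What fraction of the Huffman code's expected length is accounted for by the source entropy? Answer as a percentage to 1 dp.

99.0%

Entropy H = −Σ p log₂ p ≈ 2.4254 bits.
Huffman merges: 7/100+1/10→17/100; 11/100+17/100→7/25; 1/5+1/4→9/20; 27/100+7/25→11/20; 9/20+11/20→1. L = 49/20 ≈ 2.4500.
Efficiency = H/L = 2.4254/2.4500 = 99.0%.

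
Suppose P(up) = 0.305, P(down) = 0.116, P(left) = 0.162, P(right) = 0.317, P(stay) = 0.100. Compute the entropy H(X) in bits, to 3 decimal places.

2.166 bits

H = −Σ pᵢ log₂ pᵢ.
−0.305·log₂(0.305) = 0.5225
−0.116·log₂(0.116) = 0.3605
−0.162·log₂(0.162) = 0.4254
−0.317·log₂(0.317) = 0.5254
−0.100·log₂(0.100) = 0.3322
Sum ≈ 2.1660 → 2.166 bits.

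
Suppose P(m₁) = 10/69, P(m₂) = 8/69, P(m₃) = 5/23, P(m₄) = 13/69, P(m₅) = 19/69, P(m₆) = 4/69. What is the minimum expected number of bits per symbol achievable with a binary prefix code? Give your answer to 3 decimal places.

2.493 bits/symbol

Repeatedly combine the two least-probable nodes; the expected code length is the sum of the merged weights.
merge 4/69 + 8/69 → 4/23
merge 10/69 + 4/23 → 22/69
merge 13/69 + 5/23 → 28/69
merge 19/69 + 22/69 → 41/69
merge 28/69 + 41/69 → 1
L = 4/23 + 22/69 + 28/69 + 41/69 + 1 = 172/69 ≈ 2.493 bits/symbol.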